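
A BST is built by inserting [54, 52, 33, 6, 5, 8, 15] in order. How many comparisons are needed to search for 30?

Search path for 30: 54 -> 52 -> 33 -> 6 -> 8 -> 15
Found: False
Comparisons: 6


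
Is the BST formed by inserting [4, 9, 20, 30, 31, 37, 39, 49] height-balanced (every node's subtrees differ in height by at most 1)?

Tree (level-order array): [4, None, 9, None, 20, None, 30, None, 31, None, 37, None, 39, None, 49]
Definition: a tree is height-balanced if, at every node, |h(left) - h(right)| <= 1 (empty subtree has height -1).
Bottom-up per-node check:
  node 49: h_left=-1, h_right=-1, diff=0 [OK], height=0
  node 39: h_left=-1, h_right=0, diff=1 [OK], height=1
  node 37: h_left=-1, h_right=1, diff=2 [FAIL (|-1-1|=2 > 1)], height=2
  node 31: h_left=-1, h_right=2, diff=3 [FAIL (|-1-2|=3 > 1)], height=3
  node 30: h_left=-1, h_right=3, diff=4 [FAIL (|-1-3|=4 > 1)], height=4
  node 20: h_left=-1, h_right=4, diff=5 [FAIL (|-1-4|=5 > 1)], height=5
  node 9: h_left=-1, h_right=5, diff=6 [FAIL (|-1-5|=6 > 1)], height=6
  node 4: h_left=-1, h_right=6, diff=7 [FAIL (|-1-6|=7 > 1)], height=7
Node 37 violates the condition: |-1 - 1| = 2 > 1.
Result: Not balanced


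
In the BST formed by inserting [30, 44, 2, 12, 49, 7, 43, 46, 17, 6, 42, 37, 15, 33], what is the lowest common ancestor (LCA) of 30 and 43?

Tree insertion order: [30, 44, 2, 12, 49, 7, 43, 46, 17, 6, 42, 37, 15, 33]
Tree (level-order array): [30, 2, 44, None, 12, 43, 49, 7, 17, 42, None, 46, None, 6, None, 15, None, 37, None, None, None, None, None, None, None, 33]
In a BST, the LCA of p=30, q=43 is the first node v on the
root-to-leaf path with p <= v <= q (go left if both < v, right if both > v).
Walk from root:
  at 30: 30 <= 30 <= 43, this is the LCA
LCA = 30


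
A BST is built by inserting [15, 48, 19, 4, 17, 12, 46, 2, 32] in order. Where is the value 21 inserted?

Starting tree (level order): [15, 4, 48, 2, 12, 19, None, None, None, None, None, 17, 46, None, None, 32]
Insertion path: 15 -> 48 -> 19 -> 46 -> 32
Result: insert 21 as left child of 32
Final tree (level order): [15, 4, 48, 2, 12, 19, None, None, None, None, None, 17, 46, None, None, 32, None, 21]


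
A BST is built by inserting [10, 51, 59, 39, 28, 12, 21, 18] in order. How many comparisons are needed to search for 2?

Search path for 2: 10
Found: False
Comparisons: 1


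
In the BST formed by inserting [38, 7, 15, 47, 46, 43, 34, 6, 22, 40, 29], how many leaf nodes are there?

Tree built from: [38, 7, 15, 47, 46, 43, 34, 6, 22, 40, 29]
Tree (level-order array): [38, 7, 47, 6, 15, 46, None, None, None, None, 34, 43, None, 22, None, 40, None, None, 29]
Rule: A leaf has 0 children.
Per-node child counts:
  node 38: 2 child(ren)
  node 7: 2 child(ren)
  node 6: 0 child(ren)
  node 15: 1 child(ren)
  node 34: 1 child(ren)
  node 22: 1 child(ren)
  node 29: 0 child(ren)
  node 47: 1 child(ren)
  node 46: 1 child(ren)
  node 43: 1 child(ren)
  node 40: 0 child(ren)
Matching nodes: [6, 29, 40]
Count of leaf nodes: 3


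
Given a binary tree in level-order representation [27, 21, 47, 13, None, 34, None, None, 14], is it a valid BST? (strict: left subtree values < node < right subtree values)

Level-order array: [27, 21, 47, 13, None, 34, None, None, 14]
Validate using subtree bounds (lo, hi): at each node, require lo < value < hi,
then recurse left with hi=value and right with lo=value.
Preorder trace (stopping at first violation):
  at node 27 with bounds (-inf, +inf): OK
  at node 21 with bounds (-inf, 27): OK
  at node 13 with bounds (-inf, 21): OK
  at node 14 with bounds (13, 21): OK
  at node 47 with bounds (27, +inf): OK
  at node 34 with bounds (27, 47): OK
No violation found at any node.
Result: Valid BST


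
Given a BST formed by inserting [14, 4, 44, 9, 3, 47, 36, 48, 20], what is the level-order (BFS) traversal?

Tree insertion order: [14, 4, 44, 9, 3, 47, 36, 48, 20]
Tree (level-order array): [14, 4, 44, 3, 9, 36, 47, None, None, None, None, 20, None, None, 48]
BFS from the root, enqueuing left then right child of each popped node:
  queue [14] -> pop 14, enqueue [4, 44], visited so far: [14]
  queue [4, 44] -> pop 4, enqueue [3, 9], visited so far: [14, 4]
  queue [44, 3, 9] -> pop 44, enqueue [36, 47], visited so far: [14, 4, 44]
  queue [3, 9, 36, 47] -> pop 3, enqueue [none], visited so far: [14, 4, 44, 3]
  queue [9, 36, 47] -> pop 9, enqueue [none], visited so far: [14, 4, 44, 3, 9]
  queue [36, 47] -> pop 36, enqueue [20], visited so far: [14, 4, 44, 3, 9, 36]
  queue [47, 20] -> pop 47, enqueue [48], visited so far: [14, 4, 44, 3, 9, 36, 47]
  queue [20, 48] -> pop 20, enqueue [none], visited so far: [14, 4, 44, 3, 9, 36, 47, 20]
  queue [48] -> pop 48, enqueue [none], visited so far: [14, 4, 44, 3, 9, 36, 47, 20, 48]
Result: [14, 4, 44, 3, 9, 36, 47, 20, 48]


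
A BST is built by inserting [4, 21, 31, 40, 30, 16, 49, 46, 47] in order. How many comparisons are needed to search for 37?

Search path for 37: 4 -> 21 -> 31 -> 40
Found: False
Comparisons: 4


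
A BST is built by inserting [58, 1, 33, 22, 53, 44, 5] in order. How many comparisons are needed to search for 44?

Search path for 44: 58 -> 1 -> 33 -> 53 -> 44
Found: True
Comparisons: 5


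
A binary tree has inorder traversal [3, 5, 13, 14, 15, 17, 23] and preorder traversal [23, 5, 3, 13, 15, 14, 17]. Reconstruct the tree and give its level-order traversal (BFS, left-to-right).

Inorder:  [3, 5, 13, 14, 15, 17, 23]
Preorder: [23, 5, 3, 13, 15, 14, 17]
Algorithm: preorder visits root first, so consume preorder in order;
for each root, split the current inorder slice at that value into
left-subtree inorder and right-subtree inorder, then recurse.
Recursive splits:
  root=23; inorder splits into left=[3, 5, 13, 14, 15, 17], right=[]
  root=5; inorder splits into left=[3], right=[13, 14, 15, 17]
  root=3; inorder splits into left=[], right=[]
  root=13; inorder splits into left=[], right=[14, 15, 17]
  root=15; inorder splits into left=[14], right=[17]
  root=14; inorder splits into left=[], right=[]
  root=17; inorder splits into left=[], right=[]
Reconstructed level-order: [23, 5, 3, 13, 15, 14, 17]


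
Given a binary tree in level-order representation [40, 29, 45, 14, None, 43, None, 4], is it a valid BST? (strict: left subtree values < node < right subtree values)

Level-order array: [40, 29, 45, 14, None, 43, None, 4]
Validate using subtree bounds (lo, hi): at each node, require lo < value < hi,
then recurse left with hi=value and right with lo=value.
Preorder trace (stopping at first violation):
  at node 40 with bounds (-inf, +inf): OK
  at node 29 with bounds (-inf, 40): OK
  at node 14 with bounds (-inf, 29): OK
  at node 4 with bounds (-inf, 14): OK
  at node 45 with bounds (40, +inf): OK
  at node 43 with bounds (40, 45): OK
No violation found at any node.
Result: Valid BST


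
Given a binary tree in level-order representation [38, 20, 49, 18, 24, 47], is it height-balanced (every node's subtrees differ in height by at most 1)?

Tree (level-order array): [38, 20, 49, 18, 24, 47]
Definition: a tree is height-balanced if, at every node, |h(left) - h(right)| <= 1 (empty subtree has height -1).
Bottom-up per-node check:
  node 18: h_left=-1, h_right=-1, diff=0 [OK], height=0
  node 24: h_left=-1, h_right=-1, diff=0 [OK], height=0
  node 20: h_left=0, h_right=0, diff=0 [OK], height=1
  node 47: h_left=-1, h_right=-1, diff=0 [OK], height=0
  node 49: h_left=0, h_right=-1, diff=1 [OK], height=1
  node 38: h_left=1, h_right=1, diff=0 [OK], height=2
All nodes satisfy the balance condition.
Result: Balanced


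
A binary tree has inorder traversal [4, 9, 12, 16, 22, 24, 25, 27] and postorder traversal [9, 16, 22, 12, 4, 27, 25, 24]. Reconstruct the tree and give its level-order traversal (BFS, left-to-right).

Inorder:   [4, 9, 12, 16, 22, 24, 25, 27]
Postorder: [9, 16, 22, 12, 4, 27, 25, 24]
Algorithm: postorder visits root last, so walk postorder right-to-left;
each value is the root of the current inorder slice — split it at that
value, recurse on the right subtree first, then the left.
Recursive splits:
  root=24; inorder splits into left=[4, 9, 12, 16, 22], right=[25, 27]
  root=25; inorder splits into left=[], right=[27]
  root=27; inorder splits into left=[], right=[]
  root=4; inorder splits into left=[], right=[9, 12, 16, 22]
  root=12; inorder splits into left=[9], right=[16, 22]
  root=22; inorder splits into left=[16], right=[]
  root=16; inorder splits into left=[], right=[]
  root=9; inorder splits into left=[], right=[]
Reconstructed level-order: [24, 4, 25, 12, 27, 9, 22, 16]


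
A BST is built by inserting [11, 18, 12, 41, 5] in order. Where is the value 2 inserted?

Starting tree (level order): [11, 5, 18, None, None, 12, 41]
Insertion path: 11 -> 5
Result: insert 2 as left child of 5
Final tree (level order): [11, 5, 18, 2, None, 12, 41]


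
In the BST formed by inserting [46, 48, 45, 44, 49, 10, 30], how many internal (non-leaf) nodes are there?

Tree built from: [46, 48, 45, 44, 49, 10, 30]
Tree (level-order array): [46, 45, 48, 44, None, None, 49, 10, None, None, None, None, 30]
Rule: An internal node has at least one child.
Per-node child counts:
  node 46: 2 child(ren)
  node 45: 1 child(ren)
  node 44: 1 child(ren)
  node 10: 1 child(ren)
  node 30: 0 child(ren)
  node 48: 1 child(ren)
  node 49: 0 child(ren)
Matching nodes: [46, 45, 44, 10, 48]
Count of internal (non-leaf) nodes: 5


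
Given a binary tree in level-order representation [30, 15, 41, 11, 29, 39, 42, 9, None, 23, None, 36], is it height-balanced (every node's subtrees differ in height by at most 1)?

Tree (level-order array): [30, 15, 41, 11, 29, 39, 42, 9, None, 23, None, 36]
Definition: a tree is height-balanced if, at every node, |h(left) - h(right)| <= 1 (empty subtree has height -1).
Bottom-up per-node check:
  node 9: h_left=-1, h_right=-1, diff=0 [OK], height=0
  node 11: h_left=0, h_right=-1, diff=1 [OK], height=1
  node 23: h_left=-1, h_right=-1, diff=0 [OK], height=0
  node 29: h_left=0, h_right=-1, diff=1 [OK], height=1
  node 15: h_left=1, h_right=1, diff=0 [OK], height=2
  node 36: h_left=-1, h_right=-1, diff=0 [OK], height=0
  node 39: h_left=0, h_right=-1, diff=1 [OK], height=1
  node 42: h_left=-1, h_right=-1, diff=0 [OK], height=0
  node 41: h_left=1, h_right=0, diff=1 [OK], height=2
  node 30: h_left=2, h_right=2, diff=0 [OK], height=3
All nodes satisfy the balance condition.
Result: Balanced


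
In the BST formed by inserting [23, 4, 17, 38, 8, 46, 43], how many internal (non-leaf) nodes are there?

Tree built from: [23, 4, 17, 38, 8, 46, 43]
Tree (level-order array): [23, 4, 38, None, 17, None, 46, 8, None, 43]
Rule: An internal node has at least one child.
Per-node child counts:
  node 23: 2 child(ren)
  node 4: 1 child(ren)
  node 17: 1 child(ren)
  node 8: 0 child(ren)
  node 38: 1 child(ren)
  node 46: 1 child(ren)
  node 43: 0 child(ren)
Matching nodes: [23, 4, 17, 38, 46]
Count of internal (non-leaf) nodes: 5


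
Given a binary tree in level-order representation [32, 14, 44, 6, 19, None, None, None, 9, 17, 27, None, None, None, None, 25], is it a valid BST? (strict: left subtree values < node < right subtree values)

Level-order array: [32, 14, 44, 6, 19, None, None, None, 9, 17, 27, None, None, None, None, 25]
Validate using subtree bounds (lo, hi): at each node, require lo < value < hi,
then recurse left with hi=value and right with lo=value.
Preorder trace (stopping at first violation):
  at node 32 with bounds (-inf, +inf): OK
  at node 14 with bounds (-inf, 32): OK
  at node 6 with bounds (-inf, 14): OK
  at node 9 with bounds (6, 14): OK
  at node 19 with bounds (14, 32): OK
  at node 17 with bounds (14, 19): OK
  at node 27 with bounds (19, 32): OK
  at node 25 with bounds (19, 27): OK
  at node 44 with bounds (32, +inf): OK
No violation found at any node.
Result: Valid BST


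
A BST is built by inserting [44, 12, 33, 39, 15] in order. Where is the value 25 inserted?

Starting tree (level order): [44, 12, None, None, 33, 15, 39]
Insertion path: 44 -> 12 -> 33 -> 15
Result: insert 25 as right child of 15
Final tree (level order): [44, 12, None, None, 33, 15, 39, None, 25]


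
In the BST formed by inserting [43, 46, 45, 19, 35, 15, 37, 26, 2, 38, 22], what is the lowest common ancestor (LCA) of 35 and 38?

Tree insertion order: [43, 46, 45, 19, 35, 15, 37, 26, 2, 38, 22]
Tree (level-order array): [43, 19, 46, 15, 35, 45, None, 2, None, 26, 37, None, None, None, None, 22, None, None, 38]
In a BST, the LCA of p=35, q=38 is the first node v on the
root-to-leaf path with p <= v <= q (go left if both < v, right if both > v).
Walk from root:
  at 43: both 35 and 38 < 43, go left
  at 19: both 35 and 38 > 19, go right
  at 35: 35 <= 35 <= 38, this is the LCA
LCA = 35


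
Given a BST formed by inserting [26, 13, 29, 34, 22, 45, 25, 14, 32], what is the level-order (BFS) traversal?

Tree insertion order: [26, 13, 29, 34, 22, 45, 25, 14, 32]
Tree (level-order array): [26, 13, 29, None, 22, None, 34, 14, 25, 32, 45]
BFS from the root, enqueuing left then right child of each popped node:
  queue [26] -> pop 26, enqueue [13, 29], visited so far: [26]
  queue [13, 29] -> pop 13, enqueue [22], visited so far: [26, 13]
  queue [29, 22] -> pop 29, enqueue [34], visited so far: [26, 13, 29]
  queue [22, 34] -> pop 22, enqueue [14, 25], visited so far: [26, 13, 29, 22]
  queue [34, 14, 25] -> pop 34, enqueue [32, 45], visited so far: [26, 13, 29, 22, 34]
  queue [14, 25, 32, 45] -> pop 14, enqueue [none], visited so far: [26, 13, 29, 22, 34, 14]
  queue [25, 32, 45] -> pop 25, enqueue [none], visited so far: [26, 13, 29, 22, 34, 14, 25]
  queue [32, 45] -> pop 32, enqueue [none], visited so far: [26, 13, 29, 22, 34, 14, 25, 32]
  queue [45] -> pop 45, enqueue [none], visited so far: [26, 13, 29, 22, 34, 14, 25, 32, 45]
Result: [26, 13, 29, 22, 34, 14, 25, 32, 45]


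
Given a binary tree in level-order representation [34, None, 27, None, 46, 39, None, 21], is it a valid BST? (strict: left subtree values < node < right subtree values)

Level-order array: [34, None, 27, None, 46, 39, None, 21]
Validate using subtree bounds (lo, hi): at each node, require lo < value < hi,
then recurse left with hi=value and right with lo=value.
Preorder trace (stopping at first violation):
  at node 34 with bounds (-inf, +inf): OK
  at node 27 with bounds (34, +inf): VIOLATION
Node 27 violates its bound: not (34 < 27 < +inf).
Result: Not a valid BST


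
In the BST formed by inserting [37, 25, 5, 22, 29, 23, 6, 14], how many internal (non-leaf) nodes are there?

Tree built from: [37, 25, 5, 22, 29, 23, 6, 14]
Tree (level-order array): [37, 25, None, 5, 29, None, 22, None, None, 6, 23, None, 14]
Rule: An internal node has at least one child.
Per-node child counts:
  node 37: 1 child(ren)
  node 25: 2 child(ren)
  node 5: 1 child(ren)
  node 22: 2 child(ren)
  node 6: 1 child(ren)
  node 14: 0 child(ren)
  node 23: 0 child(ren)
  node 29: 0 child(ren)
Matching nodes: [37, 25, 5, 22, 6]
Count of internal (non-leaf) nodes: 5


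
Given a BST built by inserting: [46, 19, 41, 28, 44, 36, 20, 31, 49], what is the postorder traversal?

Tree insertion order: [46, 19, 41, 28, 44, 36, 20, 31, 49]
Tree (level-order array): [46, 19, 49, None, 41, None, None, 28, 44, 20, 36, None, None, None, None, 31]
Postorder traversal: [20, 31, 36, 28, 44, 41, 19, 49, 46]


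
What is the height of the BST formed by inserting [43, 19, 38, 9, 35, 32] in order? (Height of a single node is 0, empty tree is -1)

Insertion order: [43, 19, 38, 9, 35, 32]
Tree (level-order array): [43, 19, None, 9, 38, None, None, 35, None, 32]
Compute height bottom-up (empty subtree = -1):
  height(9) = 1 + max(-1, -1) = 0
  height(32) = 1 + max(-1, -1) = 0
  height(35) = 1 + max(0, -1) = 1
  height(38) = 1 + max(1, -1) = 2
  height(19) = 1 + max(0, 2) = 3
  height(43) = 1 + max(3, -1) = 4
Height = 4


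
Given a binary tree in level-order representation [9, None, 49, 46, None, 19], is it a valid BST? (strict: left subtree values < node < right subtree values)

Level-order array: [9, None, 49, 46, None, 19]
Validate using subtree bounds (lo, hi): at each node, require lo < value < hi,
then recurse left with hi=value and right with lo=value.
Preorder trace (stopping at first violation):
  at node 9 with bounds (-inf, +inf): OK
  at node 49 with bounds (9, +inf): OK
  at node 46 with bounds (9, 49): OK
  at node 19 with bounds (9, 46): OK
No violation found at any node.
Result: Valid BST


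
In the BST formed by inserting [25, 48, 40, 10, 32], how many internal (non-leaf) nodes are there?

Tree built from: [25, 48, 40, 10, 32]
Tree (level-order array): [25, 10, 48, None, None, 40, None, 32]
Rule: An internal node has at least one child.
Per-node child counts:
  node 25: 2 child(ren)
  node 10: 0 child(ren)
  node 48: 1 child(ren)
  node 40: 1 child(ren)
  node 32: 0 child(ren)
Matching nodes: [25, 48, 40]
Count of internal (non-leaf) nodes: 3


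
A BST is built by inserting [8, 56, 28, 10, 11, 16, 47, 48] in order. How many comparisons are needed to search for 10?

Search path for 10: 8 -> 56 -> 28 -> 10
Found: True
Comparisons: 4


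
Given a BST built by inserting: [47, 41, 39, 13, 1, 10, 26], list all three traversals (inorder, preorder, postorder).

Tree insertion order: [47, 41, 39, 13, 1, 10, 26]
Tree (level-order array): [47, 41, None, 39, None, 13, None, 1, 26, None, 10]
Inorder (L, root, R): [1, 10, 13, 26, 39, 41, 47]
Preorder (root, L, R): [47, 41, 39, 13, 1, 10, 26]
Postorder (L, R, root): [10, 1, 26, 13, 39, 41, 47]


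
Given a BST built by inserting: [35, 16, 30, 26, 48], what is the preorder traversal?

Tree insertion order: [35, 16, 30, 26, 48]
Tree (level-order array): [35, 16, 48, None, 30, None, None, 26]
Preorder traversal: [35, 16, 30, 26, 48]


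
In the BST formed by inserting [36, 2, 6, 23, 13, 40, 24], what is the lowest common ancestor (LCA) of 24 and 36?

Tree insertion order: [36, 2, 6, 23, 13, 40, 24]
Tree (level-order array): [36, 2, 40, None, 6, None, None, None, 23, 13, 24]
In a BST, the LCA of p=24, q=36 is the first node v on the
root-to-leaf path with p <= v <= q (go left if both < v, right if both > v).
Walk from root:
  at 36: 24 <= 36 <= 36, this is the LCA
LCA = 36


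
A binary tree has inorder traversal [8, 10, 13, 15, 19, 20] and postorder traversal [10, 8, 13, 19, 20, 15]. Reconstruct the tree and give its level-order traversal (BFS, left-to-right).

Inorder:   [8, 10, 13, 15, 19, 20]
Postorder: [10, 8, 13, 19, 20, 15]
Algorithm: postorder visits root last, so walk postorder right-to-left;
each value is the root of the current inorder slice — split it at that
value, recurse on the right subtree first, then the left.
Recursive splits:
  root=15; inorder splits into left=[8, 10, 13], right=[19, 20]
  root=20; inorder splits into left=[19], right=[]
  root=19; inorder splits into left=[], right=[]
  root=13; inorder splits into left=[8, 10], right=[]
  root=8; inorder splits into left=[], right=[10]
  root=10; inorder splits into left=[], right=[]
Reconstructed level-order: [15, 13, 20, 8, 19, 10]


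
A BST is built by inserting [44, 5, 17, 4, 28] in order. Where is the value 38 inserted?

Starting tree (level order): [44, 5, None, 4, 17, None, None, None, 28]
Insertion path: 44 -> 5 -> 17 -> 28
Result: insert 38 as right child of 28
Final tree (level order): [44, 5, None, 4, 17, None, None, None, 28, None, 38]


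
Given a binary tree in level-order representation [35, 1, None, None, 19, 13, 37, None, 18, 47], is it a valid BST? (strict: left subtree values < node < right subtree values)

Level-order array: [35, 1, None, None, 19, 13, 37, None, 18, 47]
Validate using subtree bounds (lo, hi): at each node, require lo < value < hi,
then recurse left with hi=value and right with lo=value.
Preorder trace (stopping at first violation):
  at node 35 with bounds (-inf, +inf): OK
  at node 1 with bounds (-inf, 35): OK
  at node 19 with bounds (1, 35): OK
  at node 13 with bounds (1, 19): OK
  at node 18 with bounds (13, 19): OK
  at node 37 with bounds (19, 35): VIOLATION
Node 37 violates its bound: not (19 < 37 < 35).
Result: Not a valid BST


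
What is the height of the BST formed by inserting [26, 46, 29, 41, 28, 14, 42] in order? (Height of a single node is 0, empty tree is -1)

Insertion order: [26, 46, 29, 41, 28, 14, 42]
Tree (level-order array): [26, 14, 46, None, None, 29, None, 28, 41, None, None, None, 42]
Compute height bottom-up (empty subtree = -1):
  height(14) = 1 + max(-1, -1) = 0
  height(28) = 1 + max(-1, -1) = 0
  height(42) = 1 + max(-1, -1) = 0
  height(41) = 1 + max(-1, 0) = 1
  height(29) = 1 + max(0, 1) = 2
  height(46) = 1 + max(2, -1) = 3
  height(26) = 1 + max(0, 3) = 4
Height = 4


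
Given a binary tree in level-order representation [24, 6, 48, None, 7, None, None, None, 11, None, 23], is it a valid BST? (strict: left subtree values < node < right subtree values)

Level-order array: [24, 6, 48, None, 7, None, None, None, 11, None, 23]
Validate using subtree bounds (lo, hi): at each node, require lo < value < hi,
then recurse left with hi=value and right with lo=value.
Preorder trace (stopping at first violation):
  at node 24 with bounds (-inf, +inf): OK
  at node 6 with bounds (-inf, 24): OK
  at node 7 with bounds (6, 24): OK
  at node 11 with bounds (7, 24): OK
  at node 23 with bounds (11, 24): OK
  at node 48 with bounds (24, +inf): OK
No violation found at any node.
Result: Valid BST


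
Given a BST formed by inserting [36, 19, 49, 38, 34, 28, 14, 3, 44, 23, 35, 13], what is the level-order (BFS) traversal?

Tree insertion order: [36, 19, 49, 38, 34, 28, 14, 3, 44, 23, 35, 13]
Tree (level-order array): [36, 19, 49, 14, 34, 38, None, 3, None, 28, 35, None, 44, None, 13, 23]
BFS from the root, enqueuing left then right child of each popped node:
  queue [36] -> pop 36, enqueue [19, 49], visited so far: [36]
  queue [19, 49] -> pop 19, enqueue [14, 34], visited so far: [36, 19]
  queue [49, 14, 34] -> pop 49, enqueue [38], visited so far: [36, 19, 49]
  queue [14, 34, 38] -> pop 14, enqueue [3], visited so far: [36, 19, 49, 14]
  queue [34, 38, 3] -> pop 34, enqueue [28, 35], visited so far: [36, 19, 49, 14, 34]
  queue [38, 3, 28, 35] -> pop 38, enqueue [44], visited so far: [36, 19, 49, 14, 34, 38]
  queue [3, 28, 35, 44] -> pop 3, enqueue [13], visited so far: [36, 19, 49, 14, 34, 38, 3]
  queue [28, 35, 44, 13] -> pop 28, enqueue [23], visited so far: [36, 19, 49, 14, 34, 38, 3, 28]
  queue [35, 44, 13, 23] -> pop 35, enqueue [none], visited so far: [36, 19, 49, 14, 34, 38, 3, 28, 35]
  queue [44, 13, 23] -> pop 44, enqueue [none], visited so far: [36, 19, 49, 14, 34, 38, 3, 28, 35, 44]
  queue [13, 23] -> pop 13, enqueue [none], visited so far: [36, 19, 49, 14, 34, 38, 3, 28, 35, 44, 13]
  queue [23] -> pop 23, enqueue [none], visited so far: [36, 19, 49, 14, 34, 38, 3, 28, 35, 44, 13, 23]
Result: [36, 19, 49, 14, 34, 38, 3, 28, 35, 44, 13, 23]


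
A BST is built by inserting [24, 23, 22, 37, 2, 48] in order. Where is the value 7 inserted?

Starting tree (level order): [24, 23, 37, 22, None, None, 48, 2]
Insertion path: 24 -> 23 -> 22 -> 2
Result: insert 7 as right child of 2
Final tree (level order): [24, 23, 37, 22, None, None, 48, 2, None, None, None, None, 7]


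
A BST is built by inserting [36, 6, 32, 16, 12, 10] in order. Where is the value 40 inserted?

Starting tree (level order): [36, 6, None, None, 32, 16, None, 12, None, 10]
Insertion path: 36
Result: insert 40 as right child of 36
Final tree (level order): [36, 6, 40, None, 32, None, None, 16, None, 12, None, 10]


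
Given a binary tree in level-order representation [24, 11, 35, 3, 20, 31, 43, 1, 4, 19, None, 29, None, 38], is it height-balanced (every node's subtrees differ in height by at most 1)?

Tree (level-order array): [24, 11, 35, 3, 20, 31, 43, 1, 4, 19, None, 29, None, 38]
Definition: a tree is height-balanced if, at every node, |h(left) - h(right)| <= 1 (empty subtree has height -1).
Bottom-up per-node check:
  node 1: h_left=-1, h_right=-1, diff=0 [OK], height=0
  node 4: h_left=-1, h_right=-1, diff=0 [OK], height=0
  node 3: h_left=0, h_right=0, diff=0 [OK], height=1
  node 19: h_left=-1, h_right=-1, diff=0 [OK], height=0
  node 20: h_left=0, h_right=-1, diff=1 [OK], height=1
  node 11: h_left=1, h_right=1, diff=0 [OK], height=2
  node 29: h_left=-1, h_right=-1, diff=0 [OK], height=0
  node 31: h_left=0, h_right=-1, diff=1 [OK], height=1
  node 38: h_left=-1, h_right=-1, diff=0 [OK], height=0
  node 43: h_left=0, h_right=-1, diff=1 [OK], height=1
  node 35: h_left=1, h_right=1, diff=0 [OK], height=2
  node 24: h_left=2, h_right=2, diff=0 [OK], height=3
All nodes satisfy the balance condition.
Result: Balanced


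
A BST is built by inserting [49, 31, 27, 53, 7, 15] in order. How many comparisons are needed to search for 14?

Search path for 14: 49 -> 31 -> 27 -> 7 -> 15
Found: False
Comparisons: 5


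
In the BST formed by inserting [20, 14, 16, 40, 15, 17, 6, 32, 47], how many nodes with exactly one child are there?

Tree built from: [20, 14, 16, 40, 15, 17, 6, 32, 47]
Tree (level-order array): [20, 14, 40, 6, 16, 32, 47, None, None, 15, 17]
Rule: These are nodes with exactly 1 non-null child.
Per-node child counts:
  node 20: 2 child(ren)
  node 14: 2 child(ren)
  node 6: 0 child(ren)
  node 16: 2 child(ren)
  node 15: 0 child(ren)
  node 17: 0 child(ren)
  node 40: 2 child(ren)
  node 32: 0 child(ren)
  node 47: 0 child(ren)
Matching nodes: (none)
Count of nodes with exactly one child: 0


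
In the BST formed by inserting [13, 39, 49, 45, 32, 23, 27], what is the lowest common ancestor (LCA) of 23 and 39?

Tree insertion order: [13, 39, 49, 45, 32, 23, 27]
Tree (level-order array): [13, None, 39, 32, 49, 23, None, 45, None, None, 27]
In a BST, the LCA of p=23, q=39 is the first node v on the
root-to-leaf path with p <= v <= q (go left if both < v, right if both > v).
Walk from root:
  at 13: both 23 and 39 > 13, go right
  at 39: 23 <= 39 <= 39, this is the LCA
LCA = 39


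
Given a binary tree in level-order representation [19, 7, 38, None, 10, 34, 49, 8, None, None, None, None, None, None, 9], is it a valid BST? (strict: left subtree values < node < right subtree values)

Level-order array: [19, 7, 38, None, 10, 34, 49, 8, None, None, None, None, None, None, 9]
Validate using subtree bounds (lo, hi): at each node, require lo < value < hi,
then recurse left with hi=value and right with lo=value.
Preorder trace (stopping at first violation):
  at node 19 with bounds (-inf, +inf): OK
  at node 7 with bounds (-inf, 19): OK
  at node 10 with bounds (7, 19): OK
  at node 8 with bounds (7, 10): OK
  at node 9 with bounds (8, 10): OK
  at node 38 with bounds (19, +inf): OK
  at node 34 with bounds (19, 38): OK
  at node 49 with bounds (38, +inf): OK
No violation found at any node.
Result: Valid BST


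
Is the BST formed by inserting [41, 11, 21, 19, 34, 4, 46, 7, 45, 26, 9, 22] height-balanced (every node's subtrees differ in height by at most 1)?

Tree (level-order array): [41, 11, 46, 4, 21, 45, None, None, 7, 19, 34, None, None, None, 9, None, None, 26, None, None, None, 22]
Definition: a tree is height-balanced if, at every node, |h(left) - h(right)| <= 1 (empty subtree has height -1).
Bottom-up per-node check:
  node 9: h_left=-1, h_right=-1, diff=0 [OK], height=0
  node 7: h_left=-1, h_right=0, diff=1 [OK], height=1
  node 4: h_left=-1, h_right=1, diff=2 [FAIL (|-1-1|=2 > 1)], height=2
  node 19: h_left=-1, h_right=-1, diff=0 [OK], height=0
  node 22: h_left=-1, h_right=-1, diff=0 [OK], height=0
  node 26: h_left=0, h_right=-1, diff=1 [OK], height=1
  node 34: h_left=1, h_right=-1, diff=2 [FAIL (|1--1|=2 > 1)], height=2
  node 21: h_left=0, h_right=2, diff=2 [FAIL (|0-2|=2 > 1)], height=3
  node 11: h_left=2, h_right=3, diff=1 [OK], height=4
  node 45: h_left=-1, h_right=-1, diff=0 [OK], height=0
  node 46: h_left=0, h_right=-1, diff=1 [OK], height=1
  node 41: h_left=4, h_right=1, diff=3 [FAIL (|4-1|=3 > 1)], height=5
Node 4 violates the condition: |-1 - 1| = 2 > 1.
Result: Not balanced


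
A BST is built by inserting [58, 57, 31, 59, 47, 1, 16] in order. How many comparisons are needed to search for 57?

Search path for 57: 58 -> 57
Found: True
Comparisons: 2


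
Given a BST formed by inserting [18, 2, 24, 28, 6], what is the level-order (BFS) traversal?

Tree insertion order: [18, 2, 24, 28, 6]
Tree (level-order array): [18, 2, 24, None, 6, None, 28]
BFS from the root, enqueuing left then right child of each popped node:
  queue [18] -> pop 18, enqueue [2, 24], visited so far: [18]
  queue [2, 24] -> pop 2, enqueue [6], visited so far: [18, 2]
  queue [24, 6] -> pop 24, enqueue [28], visited so far: [18, 2, 24]
  queue [6, 28] -> pop 6, enqueue [none], visited so far: [18, 2, 24, 6]
  queue [28] -> pop 28, enqueue [none], visited so far: [18, 2, 24, 6, 28]
Result: [18, 2, 24, 6, 28]


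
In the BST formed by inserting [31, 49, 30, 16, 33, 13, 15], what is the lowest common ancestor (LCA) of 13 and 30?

Tree insertion order: [31, 49, 30, 16, 33, 13, 15]
Tree (level-order array): [31, 30, 49, 16, None, 33, None, 13, None, None, None, None, 15]
In a BST, the LCA of p=13, q=30 is the first node v on the
root-to-leaf path with p <= v <= q (go left if both < v, right if both > v).
Walk from root:
  at 31: both 13 and 30 < 31, go left
  at 30: 13 <= 30 <= 30, this is the LCA
LCA = 30


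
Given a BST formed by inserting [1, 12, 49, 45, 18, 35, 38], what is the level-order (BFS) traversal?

Tree insertion order: [1, 12, 49, 45, 18, 35, 38]
Tree (level-order array): [1, None, 12, None, 49, 45, None, 18, None, None, 35, None, 38]
BFS from the root, enqueuing left then right child of each popped node:
  queue [1] -> pop 1, enqueue [12], visited so far: [1]
  queue [12] -> pop 12, enqueue [49], visited so far: [1, 12]
  queue [49] -> pop 49, enqueue [45], visited so far: [1, 12, 49]
  queue [45] -> pop 45, enqueue [18], visited so far: [1, 12, 49, 45]
  queue [18] -> pop 18, enqueue [35], visited so far: [1, 12, 49, 45, 18]
  queue [35] -> pop 35, enqueue [38], visited so far: [1, 12, 49, 45, 18, 35]
  queue [38] -> pop 38, enqueue [none], visited so far: [1, 12, 49, 45, 18, 35, 38]
Result: [1, 12, 49, 45, 18, 35, 38]


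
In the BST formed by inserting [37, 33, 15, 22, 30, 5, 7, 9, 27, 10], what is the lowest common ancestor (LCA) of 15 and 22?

Tree insertion order: [37, 33, 15, 22, 30, 5, 7, 9, 27, 10]
Tree (level-order array): [37, 33, None, 15, None, 5, 22, None, 7, None, 30, None, 9, 27, None, None, 10]
In a BST, the LCA of p=15, q=22 is the first node v on the
root-to-leaf path with p <= v <= q (go left if both < v, right if both > v).
Walk from root:
  at 37: both 15 and 22 < 37, go left
  at 33: both 15 and 22 < 33, go left
  at 15: 15 <= 15 <= 22, this is the LCA
LCA = 15


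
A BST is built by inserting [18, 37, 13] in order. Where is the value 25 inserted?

Starting tree (level order): [18, 13, 37]
Insertion path: 18 -> 37
Result: insert 25 as left child of 37
Final tree (level order): [18, 13, 37, None, None, 25]


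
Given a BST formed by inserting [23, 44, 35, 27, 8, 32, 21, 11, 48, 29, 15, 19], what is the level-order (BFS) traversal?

Tree insertion order: [23, 44, 35, 27, 8, 32, 21, 11, 48, 29, 15, 19]
Tree (level-order array): [23, 8, 44, None, 21, 35, 48, 11, None, 27, None, None, None, None, 15, None, 32, None, 19, 29]
BFS from the root, enqueuing left then right child of each popped node:
  queue [23] -> pop 23, enqueue [8, 44], visited so far: [23]
  queue [8, 44] -> pop 8, enqueue [21], visited so far: [23, 8]
  queue [44, 21] -> pop 44, enqueue [35, 48], visited so far: [23, 8, 44]
  queue [21, 35, 48] -> pop 21, enqueue [11], visited so far: [23, 8, 44, 21]
  queue [35, 48, 11] -> pop 35, enqueue [27], visited so far: [23, 8, 44, 21, 35]
  queue [48, 11, 27] -> pop 48, enqueue [none], visited so far: [23, 8, 44, 21, 35, 48]
  queue [11, 27] -> pop 11, enqueue [15], visited so far: [23, 8, 44, 21, 35, 48, 11]
  queue [27, 15] -> pop 27, enqueue [32], visited so far: [23, 8, 44, 21, 35, 48, 11, 27]
  queue [15, 32] -> pop 15, enqueue [19], visited so far: [23, 8, 44, 21, 35, 48, 11, 27, 15]
  queue [32, 19] -> pop 32, enqueue [29], visited so far: [23, 8, 44, 21, 35, 48, 11, 27, 15, 32]
  queue [19, 29] -> pop 19, enqueue [none], visited so far: [23, 8, 44, 21, 35, 48, 11, 27, 15, 32, 19]
  queue [29] -> pop 29, enqueue [none], visited so far: [23, 8, 44, 21, 35, 48, 11, 27, 15, 32, 19, 29]
Result: [23, 8, 44, 21, 35, 48, 11, 27, 15, 32, 19, 29]


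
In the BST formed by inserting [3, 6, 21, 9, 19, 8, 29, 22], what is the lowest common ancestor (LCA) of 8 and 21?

Tree insertion order: [3, 6, 21, 9, 19, 8, 29, 22]
Tree (level-order array): [3, None, 6, None, 21, 9, 29, 8, 19, 22]
In a BST, the LCA of p=8, q=21 is the first node v on the
root-to-leaf path with p <= v <= q (go left if both < v, right if both > v).
Walk from root:
  at 3: both 8 and 21 > 3, go right
  at 6: both 8 and 21 > 6, go right
  at 21: 8 <= 21 <= 21, this is the LCA
LCA = 21


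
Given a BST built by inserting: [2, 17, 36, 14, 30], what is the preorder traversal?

Tree insertion order: [2, 17, 36, 14, 30]
Tree (level-order array): [2, None, 17, 14, 36, None, None, 30]
Preorder traversal: [2, 17, 14, 36, 30]


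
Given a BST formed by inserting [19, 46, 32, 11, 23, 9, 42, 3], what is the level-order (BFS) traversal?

Tree insertion order: [19, 46, 32, 11, 23, 9, 42, 3]
Tree (level-order array): [19, 11, 46, 9, None, 32, None, 3, None, 23, 42]
BFS from the root, enqueuing left then right child of each popped node:
  queue [19] -> pop 19, enqueue [11, 46], visited so far: [19]
  queue [11, 46] -> pop 11, enqueue [9], visited so far: [19, 11]
  queue [46, 9] -> pop 46, enqueue [32], visited so far: [19, 11, 46]
  queue [9, 32] -> pop 9, enqueue [3], visited so far: [19, 11, 46, 9]
  queue [32, 3] -> pop 32, enqueue [23, 42], visited so far: [19, 11, 46, 9, 32]
  queue [3, 23, 42] -> pop 3, enqueue [none], visited so far: [19, 11, 46, 9, 32, 3]
  queue [23, 42] -> pop 23, enqueue [none], visited so far: [19, 11, 46, 9, 32, 3, 23]
  queue [42] -> pop 42, enqueue [none], visited so far: [19, 11, 46, 9, 32, 3, 23, 42]
Result: [19, 11, 46, 9, 32, 3, 23, 42]


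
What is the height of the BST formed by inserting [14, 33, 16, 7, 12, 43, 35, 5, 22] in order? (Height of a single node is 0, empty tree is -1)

Insertion order: [14, 33, 16, 7, 12, 43, 35, 5, 22]
Tree (level-order array): [14, 7, 33, 5, 12, 16, 43, None, None, None, None, None, 22, 35]
Compute height bottom-up (empty subtree = -1):
  height(5) = 1 + max(-1, -1) = 0
  height(12) = 1 + max(-1, -1) = 0
  height(7) = 1 + max(0, 0) = 1
  height(22) = 1 + max(-1, -1) = 0
  height(16) = 1 + max(-1, 0) = 1
  height(35) = 1 + max(-1, -1) = 0
  height(43) = 1 + max(0, -1) = 1
  height(33) = 1 + max(1, 1) = 2
  height(14) = 1 + max(1, 2) = 3
Height = 3


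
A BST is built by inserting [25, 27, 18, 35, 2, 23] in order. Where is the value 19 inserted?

Starting tree (level order): [25, 18, 27, 2, 23, None, 35]
Insertion path: 25 -> 18 -> 23
Result: insert 19 as left child of 23
Final tree (level order): [25, 18, 27, 2, 23, None, 35, None, None, 19]


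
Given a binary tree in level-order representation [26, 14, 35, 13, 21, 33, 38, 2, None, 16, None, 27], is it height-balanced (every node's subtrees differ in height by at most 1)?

Tree (level-order array): [26, 14, 35, 13, 21, 33, 38, 2, None, 16, None, 27]
Definition: a tree is height-balanced if, at every node, |h(left) - h(right)| <= 1 (empty subtree has height -1).
Bottom-up per-node check:
  node 2: h_left=-1, h_right=-1, diff=0 [OK], height=0
  node 13: h_left=0, h_right=-1, diff=1 [OK], height=1
  node 16: h_left=-1, h_right=-1, diff=0 [OK], height=0
  node 21: h_left=0, h_right=-1, diff=1 [OK], height=1
  node 14: h_left=1, h_right=1, diff=0 [OK], height=2
  node 27: h_left=-1, h_right=-1, diff=0 [OK], height=0
  node 33: h_left=0, h_right=-1, diff=1 [OK], height=1
  node 38: h_left=-1, h_right=-1, diff=0 [OK], height=0
  node 35: h_left=1, h_right=0, diff=1 [OK], height=2
  node 26: h_left=2, h_right=2, diff=0 [OK], height=3
All nodes satisfy the balance condition.
Result: Balanced


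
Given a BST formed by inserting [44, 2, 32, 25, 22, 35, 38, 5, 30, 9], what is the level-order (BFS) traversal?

Tree insertion order: [44, 2, 32, 25, 22, 35, 38, 5, 30, 9]
Tree (level-order array): [44, 2, None, None, 32, 25, 35, 22, 30, None, 38, 5, None, None, None, None, None, None, 9]
BFS from the root, enqueuing left then right child of each popped node:
  queue [44] -> pop 44, enqueue [2], visited so far: [44]
  queue [2] -> pop 2, enqueue [32], visited so far: [44, 2]
  queue [32] -> pop 32, enqueue [25, 35], visited so far: [44, 2, 32]
  queue [25, 35] -> pop 25, enqueue [22, 30], visited so far: [44, 2, 32, 25]
  queue [35, 22, 30] -> pop 35, enqueue [38], visited so far: [44, 2, 32, 25, 35]
  queue [22, 30, 38] -> pop 22, enqueue [5], visited so far: [44, 2, 32, 25, 35, 22]
  queue [30, 38, 5] -> pop 30, enqueue [none], visited so far: [44, 2, 32, 25, 35, 22, 30]
  queue [38, 5] -> pop 38, enqueue [none], visited so far: [44, 2, 32, 25, 35, 22, 30, 38]
  queue [5] -> pop 5, enqueue [9], visited so far: [44, 2, 32, 25, 35, 22, 30, 38, 5]
  queue [9] -> pop 9, enqueue [none], visited so far: [44, 2, 32, 25, 35, 22, 30, 38, 5, 9]
Result: [44, 2, 32, 25, 35, 22, 30, 38, 5, 9]


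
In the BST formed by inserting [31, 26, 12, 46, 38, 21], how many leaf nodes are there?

Tree built from: [31, 26, 12, 46, 38, 21]
Tree (level-order array): [31, 26, 46, 12, None, 38, None, None, 21]
Rule: A leaf has 0 children.
Per-node child counts:
  node 31: 2 child(ren)
  node 26: 1 child(ren)
  node 12: 1 child(ren)
  node 21: 0 child(ren)
  node 46: 1 child(ren)
  node 38: 0 child(ren)
Matching nodes: [21, 38]
Count of leaf nodes: 2


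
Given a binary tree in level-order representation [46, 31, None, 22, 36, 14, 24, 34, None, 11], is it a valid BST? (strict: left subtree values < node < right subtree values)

Level-order array: [46, 31, None, 22, 36, 14, 24, 34, None, 11]
Validate using subtree bounds (lo, hi): at each node, require lo < value < hi,
then recurse left with hi=value and right with lo=value.
Preorder trace (stopping at first violation):
  at node 46 with bounds (-inf, +inf): OK
  at node 31 with bounds (-inf, 46): OK
  at node 22 with bounds (-inf, 31): OK
  at node 14 with bounds (-inf, 22): OK
  at node 11 with bounds (-inf, 14): OK
  at node 24 with bounds (22, 31): OK
  at node 36 with bounds (31, 46): OK
  at node 34 with bounds (31, 36): OK
No violation found at any node.
Result: Valid BST


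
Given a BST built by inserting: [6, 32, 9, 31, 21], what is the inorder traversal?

Tree insertion order: [6, 32, 9, 31, 21]
Tree (level-order array): [6, None, 32, 9, None, None, 31, 21]
Inorder traversal: [6, 9, 21, 31, 32]


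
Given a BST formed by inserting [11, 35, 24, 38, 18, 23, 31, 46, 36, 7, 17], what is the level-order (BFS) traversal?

Tree insertion order: [11, 35, 24, 38, 18, 23, 31, 46, 36, 7, 17]
Tree (level-order array): [11, 7, 35, None, None, 24, 38, 18, 31, 36, 46, 17, 23]
BFS from the root, enqueuing left then right child of each popped node:
  queue [11] -> pop 11, enqueue [7, 35], visited so far: [11]
  queue [7, 35] -> pop 7, enqueue [none], visited so far: [11, 7]
  queue [35] -> pop 35, enqueue [24, 38], visited so far: [11, 7, 35]
  queue [24, 38] -> pop 24, enqueue [18, 31], visited so far: [11, 7, 35, 24]
  queue [38, 18, 31] -> pop 38, enqueue [36, 46], visited so far: [11, 7, 35, 24, 38]
  queue [18, 31, 36, 46] -> pop 18, enqueue [17, 23], visited so far: [11, 7, 35, 24, 38, 18]
  queue [31, 36, 46, 17, 23] -> pop 31, enqueue [none], visited so far: [11, 7, 35, 24, 38, 18, 31]
  queue [36, 46, 17, 23] -> pop 36, enqueue [none], visited so far: [11, 7, 35, 24, 38, 18, 31, 36]
  queue [46, 17, 23] -> pop 46, enqueue [none], visited so far: [11, 7, 35, 24, 38, 18, 31, 36, 46]
  queue [17, 23] -> pop 17, enqueue [none], visited so far: [11, 7, 35, 24, 38, 18, 31, 36, 46, 17]
  queue [23] -> pop 23, enqueue [none], visited so far: [11, 7, 35, 24, 38, 18, 31, 36, 46, 17, 23]
Result: [11, 7, 35, 24, 38, 18, 31, 36, 46, 17, 23]
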